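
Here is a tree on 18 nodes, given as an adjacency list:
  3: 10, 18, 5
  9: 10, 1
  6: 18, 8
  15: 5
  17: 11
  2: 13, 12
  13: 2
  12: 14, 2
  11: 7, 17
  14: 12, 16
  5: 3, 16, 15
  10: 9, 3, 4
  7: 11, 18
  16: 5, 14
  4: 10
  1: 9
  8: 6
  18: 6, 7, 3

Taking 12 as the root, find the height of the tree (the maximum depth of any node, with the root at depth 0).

8

A deepest node is 17, reached by 12 → 14 → 16 → 5 → 3 → 18 → 7 → 11 → 17.
That path has 8 edges, so the height is 8.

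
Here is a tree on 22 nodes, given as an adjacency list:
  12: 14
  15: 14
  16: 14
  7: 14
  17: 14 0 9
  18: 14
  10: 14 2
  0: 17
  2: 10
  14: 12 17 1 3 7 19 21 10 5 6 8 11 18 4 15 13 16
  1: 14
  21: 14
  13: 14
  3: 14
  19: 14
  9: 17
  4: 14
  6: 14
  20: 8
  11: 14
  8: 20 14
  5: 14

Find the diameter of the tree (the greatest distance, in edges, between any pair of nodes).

4

BFS from 20 reaches 2 last, at distance 4; BFS from 2 confirms no node is farther.
Path: 20–8–14–10–2.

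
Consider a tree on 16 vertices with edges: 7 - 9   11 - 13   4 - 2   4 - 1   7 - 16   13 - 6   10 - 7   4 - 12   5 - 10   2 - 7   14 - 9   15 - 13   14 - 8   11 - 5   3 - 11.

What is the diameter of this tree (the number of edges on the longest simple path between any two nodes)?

8

Starting from 15, a farthest node is 1 at distance 8.
One longest path: 15 - 13 - 11 - 5 - 10 - 7 - 2 - 4 - 1.
So the diameter is 8.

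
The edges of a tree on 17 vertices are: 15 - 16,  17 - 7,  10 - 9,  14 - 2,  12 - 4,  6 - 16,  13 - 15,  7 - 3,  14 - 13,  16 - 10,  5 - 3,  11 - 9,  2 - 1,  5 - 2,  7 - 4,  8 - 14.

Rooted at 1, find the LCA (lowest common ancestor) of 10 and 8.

Ancestors of 10 (toward the root): 10, 16, 15, 13, 14, 2, 1.
Ancestors of 8: 8, 14, 2, 1.
The deepest node appearing in both lists is 14.

14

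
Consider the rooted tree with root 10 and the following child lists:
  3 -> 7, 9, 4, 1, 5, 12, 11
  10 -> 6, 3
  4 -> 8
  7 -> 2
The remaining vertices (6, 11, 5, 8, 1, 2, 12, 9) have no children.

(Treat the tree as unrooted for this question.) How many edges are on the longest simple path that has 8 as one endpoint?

Distances from 8 peak at 4, attained at 2 (6 also at distance 4).
8–4–3–7–2

4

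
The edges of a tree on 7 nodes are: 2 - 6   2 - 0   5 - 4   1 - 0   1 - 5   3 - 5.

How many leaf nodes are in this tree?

Degree-1 nodes: 3, 4, 6 — 3 of them.

3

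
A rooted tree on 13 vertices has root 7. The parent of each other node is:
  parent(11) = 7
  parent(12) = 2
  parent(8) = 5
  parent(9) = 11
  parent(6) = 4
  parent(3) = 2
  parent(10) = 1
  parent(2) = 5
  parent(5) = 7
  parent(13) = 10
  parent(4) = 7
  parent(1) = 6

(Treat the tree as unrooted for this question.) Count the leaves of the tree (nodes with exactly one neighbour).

5

Degree-1 nodes: 3, 8, 9, 12, 13 — 5 of them.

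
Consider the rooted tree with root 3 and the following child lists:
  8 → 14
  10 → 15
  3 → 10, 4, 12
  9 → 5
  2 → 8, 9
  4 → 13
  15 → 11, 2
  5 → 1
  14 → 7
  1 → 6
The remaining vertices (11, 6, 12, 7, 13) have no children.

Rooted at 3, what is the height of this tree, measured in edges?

7

A deepest node is 6, reached by 3 → 10 → 15 → 2 → 9 → 5 → 1 → 6.
That path has 7 edges, so the height is 7.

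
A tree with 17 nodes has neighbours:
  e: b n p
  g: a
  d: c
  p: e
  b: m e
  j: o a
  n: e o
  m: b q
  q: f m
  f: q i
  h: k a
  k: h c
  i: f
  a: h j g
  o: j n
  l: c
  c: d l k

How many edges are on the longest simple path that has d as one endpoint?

Distances from d peak at 13, attained at i.
d-c-k-h-a-j-o-n-e-b-m-q-f-i

13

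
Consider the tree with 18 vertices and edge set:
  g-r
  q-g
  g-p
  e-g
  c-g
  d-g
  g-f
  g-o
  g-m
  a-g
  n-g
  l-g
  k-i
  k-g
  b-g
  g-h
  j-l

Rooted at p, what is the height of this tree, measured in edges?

i sits deepest: p-g-k-i — 3 edges from the root.

3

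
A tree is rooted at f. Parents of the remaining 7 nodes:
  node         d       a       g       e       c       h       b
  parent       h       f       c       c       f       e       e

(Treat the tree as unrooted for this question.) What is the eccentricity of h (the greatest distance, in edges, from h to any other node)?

4

Distances from h peak at 4, attained at a.
h–e–c–f–a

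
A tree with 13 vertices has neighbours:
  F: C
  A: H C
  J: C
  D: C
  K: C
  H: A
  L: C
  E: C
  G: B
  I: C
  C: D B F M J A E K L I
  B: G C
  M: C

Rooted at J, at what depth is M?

2

Climbing from M to the root: M–C–J. That's 2 steps.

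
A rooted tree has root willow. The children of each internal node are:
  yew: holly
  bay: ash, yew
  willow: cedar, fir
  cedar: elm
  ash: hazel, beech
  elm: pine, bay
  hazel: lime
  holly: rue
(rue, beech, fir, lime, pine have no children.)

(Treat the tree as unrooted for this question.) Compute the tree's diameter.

7

BFS from fir reaches rue last, at distance 7; BFS from rue confirms no node is farther.
Path: fir-willow-cedar-elm-bay-yew-holly-rue.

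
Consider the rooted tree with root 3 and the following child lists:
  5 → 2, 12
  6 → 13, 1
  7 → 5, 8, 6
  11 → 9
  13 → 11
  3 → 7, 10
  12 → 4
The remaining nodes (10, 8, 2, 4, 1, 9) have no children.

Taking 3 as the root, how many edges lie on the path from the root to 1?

Climbing from 1 to the root: 1 – 6 – 7 – 3. That's 3 steps.

3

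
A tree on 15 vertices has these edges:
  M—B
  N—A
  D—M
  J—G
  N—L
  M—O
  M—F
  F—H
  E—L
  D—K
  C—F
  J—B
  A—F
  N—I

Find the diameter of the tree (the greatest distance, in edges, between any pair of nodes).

Starting from G, a farthest node is E at distance 8.
One longest path: G – J – B – M – F – A – N – L – E.
So the diameter is 8.

8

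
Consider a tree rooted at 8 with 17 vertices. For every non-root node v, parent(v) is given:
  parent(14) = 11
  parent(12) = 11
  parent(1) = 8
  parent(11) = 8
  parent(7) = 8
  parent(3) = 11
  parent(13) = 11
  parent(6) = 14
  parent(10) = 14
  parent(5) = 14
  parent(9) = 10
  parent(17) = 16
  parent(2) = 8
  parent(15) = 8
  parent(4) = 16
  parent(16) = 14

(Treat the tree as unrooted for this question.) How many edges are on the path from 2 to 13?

3

Walking from 2: 2 - 8 - 11 - 13. Length 3.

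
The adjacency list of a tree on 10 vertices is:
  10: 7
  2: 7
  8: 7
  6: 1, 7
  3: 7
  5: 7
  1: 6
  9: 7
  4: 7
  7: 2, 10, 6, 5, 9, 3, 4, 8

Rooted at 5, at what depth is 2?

2

Path from 5 to 2: 5 → 7 → 2, which has 2 edges.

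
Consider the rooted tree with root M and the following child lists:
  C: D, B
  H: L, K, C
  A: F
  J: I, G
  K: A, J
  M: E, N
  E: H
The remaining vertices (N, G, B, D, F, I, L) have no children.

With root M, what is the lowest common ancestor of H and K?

H

Ancestors of H (toward the root): H, E, M.
Ancestors of K: K, H, E, M.
The deepest node appearing in both lists is H.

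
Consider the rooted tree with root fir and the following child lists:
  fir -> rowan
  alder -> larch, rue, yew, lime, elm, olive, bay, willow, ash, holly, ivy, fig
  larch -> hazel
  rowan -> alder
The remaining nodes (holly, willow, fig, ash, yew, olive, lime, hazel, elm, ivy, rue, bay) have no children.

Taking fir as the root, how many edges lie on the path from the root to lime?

Path from fir to lime: fir → rowan → alder → lime, which has 3 edges.

3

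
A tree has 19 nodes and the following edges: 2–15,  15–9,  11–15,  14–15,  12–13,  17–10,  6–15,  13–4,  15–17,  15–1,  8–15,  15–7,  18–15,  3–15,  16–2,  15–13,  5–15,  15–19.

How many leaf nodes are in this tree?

15

Degree-1 nodes: 1, 3, 4, 5, 6, 7, 8, 9, 10, 11, 12, 14, 16, 18, 19 — 15 of them.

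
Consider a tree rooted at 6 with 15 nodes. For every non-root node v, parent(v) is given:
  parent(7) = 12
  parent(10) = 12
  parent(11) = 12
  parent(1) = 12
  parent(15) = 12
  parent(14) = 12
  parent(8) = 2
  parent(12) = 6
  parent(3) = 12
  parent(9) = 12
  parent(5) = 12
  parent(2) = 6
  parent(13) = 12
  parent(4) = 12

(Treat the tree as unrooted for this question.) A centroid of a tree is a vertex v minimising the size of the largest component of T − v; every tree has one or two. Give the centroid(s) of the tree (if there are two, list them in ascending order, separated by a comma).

12

Removing 12 splits the tree into components of sizes 3, 1, 1, 1, 1, 1, 1, 1, 1, 1, 1, 1; the largest is 3 ≤ ⌊15/2⌋ = 7.
No neighbour of 12 does as well, so 12 is the unique centroid.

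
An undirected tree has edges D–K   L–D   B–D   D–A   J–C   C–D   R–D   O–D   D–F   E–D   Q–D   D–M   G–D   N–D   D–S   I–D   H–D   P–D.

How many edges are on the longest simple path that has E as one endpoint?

A farthest node from E is J.
The path E-D-C-J has 3 edges.

3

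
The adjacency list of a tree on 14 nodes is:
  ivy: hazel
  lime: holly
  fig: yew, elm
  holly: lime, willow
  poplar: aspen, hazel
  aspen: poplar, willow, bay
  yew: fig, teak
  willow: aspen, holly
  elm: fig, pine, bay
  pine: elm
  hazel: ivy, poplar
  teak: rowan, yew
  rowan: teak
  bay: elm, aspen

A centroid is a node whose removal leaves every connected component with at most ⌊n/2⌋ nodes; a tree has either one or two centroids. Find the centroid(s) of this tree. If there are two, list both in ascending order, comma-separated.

aspen, bay

Delete bay: the remaining components have sizes 7, 6. Max 7 ≤ 7, so bay is a centroid.
Its neighbour aspen also leaves a largest component of size 7, so both are centroids.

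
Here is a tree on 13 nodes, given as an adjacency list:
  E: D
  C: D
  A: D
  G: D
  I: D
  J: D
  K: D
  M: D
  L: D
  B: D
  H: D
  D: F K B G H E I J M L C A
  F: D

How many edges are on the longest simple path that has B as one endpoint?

Distances from B peak at 2, attained at J (A, K, C, I, L, E, H, F, M, G also at distance 2).
B – D – J

2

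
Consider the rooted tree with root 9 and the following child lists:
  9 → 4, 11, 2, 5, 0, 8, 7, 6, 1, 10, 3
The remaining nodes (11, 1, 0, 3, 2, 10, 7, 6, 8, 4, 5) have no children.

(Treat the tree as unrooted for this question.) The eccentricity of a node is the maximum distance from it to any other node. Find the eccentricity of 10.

A farthest node from 10 is 6 (3, 0, 8, 1, 11, 4, 2, 7, 5 also at distance 2).
The path 10-9-6 has 2 edges.

2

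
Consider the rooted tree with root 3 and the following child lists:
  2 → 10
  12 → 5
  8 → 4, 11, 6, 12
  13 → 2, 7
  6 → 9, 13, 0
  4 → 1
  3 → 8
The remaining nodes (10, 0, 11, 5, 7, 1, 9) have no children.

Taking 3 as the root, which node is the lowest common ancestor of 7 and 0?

6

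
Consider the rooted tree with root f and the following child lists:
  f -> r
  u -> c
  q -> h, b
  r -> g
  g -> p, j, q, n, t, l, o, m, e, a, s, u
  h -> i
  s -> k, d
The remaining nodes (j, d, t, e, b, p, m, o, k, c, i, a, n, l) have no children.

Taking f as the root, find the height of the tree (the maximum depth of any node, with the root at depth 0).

5

i sits deepest: f → r → g → q → h → i — 5 edges from the root.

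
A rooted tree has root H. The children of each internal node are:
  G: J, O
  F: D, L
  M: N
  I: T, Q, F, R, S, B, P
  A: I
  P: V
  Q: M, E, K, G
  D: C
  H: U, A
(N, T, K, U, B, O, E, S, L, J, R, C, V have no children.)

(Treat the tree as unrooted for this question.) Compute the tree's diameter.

BFS from U reaches O last, at distance 6; BFS from O confirms no node is farther.
Path: U-H-A-I-Q-G-O.

6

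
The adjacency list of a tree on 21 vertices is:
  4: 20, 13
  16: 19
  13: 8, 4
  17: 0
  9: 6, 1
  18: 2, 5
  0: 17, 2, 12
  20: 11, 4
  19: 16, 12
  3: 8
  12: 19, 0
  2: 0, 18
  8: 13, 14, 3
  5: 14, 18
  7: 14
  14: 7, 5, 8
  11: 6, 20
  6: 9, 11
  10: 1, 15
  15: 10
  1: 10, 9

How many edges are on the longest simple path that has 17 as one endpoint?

Distances from 17 peak at 15, attained at 15.
17 – 0 – 2 – 18 – 5 – 14 – 8 – 13 – 4 – 20 – 11 – 6 – 9 – 1 – 10 – 15

15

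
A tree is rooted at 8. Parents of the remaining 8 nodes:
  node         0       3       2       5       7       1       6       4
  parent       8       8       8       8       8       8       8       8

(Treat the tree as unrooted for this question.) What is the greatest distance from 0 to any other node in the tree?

A farthest node from 0 is 2 (5, 4, 3, 1, 6, 7 also at distance 2).
The path 0-8-2 has 2 edges.

2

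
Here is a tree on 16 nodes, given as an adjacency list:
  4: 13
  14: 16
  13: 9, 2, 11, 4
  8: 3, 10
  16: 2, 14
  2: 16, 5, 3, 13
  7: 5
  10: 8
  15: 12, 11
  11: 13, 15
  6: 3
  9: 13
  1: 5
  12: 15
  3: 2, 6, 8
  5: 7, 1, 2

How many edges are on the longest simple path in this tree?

7

BFS from 12 reaches 10 last, at distance 7; BFS from 10 confirms no node is farther.
Path: 12-15-11-13-2-3-8-10.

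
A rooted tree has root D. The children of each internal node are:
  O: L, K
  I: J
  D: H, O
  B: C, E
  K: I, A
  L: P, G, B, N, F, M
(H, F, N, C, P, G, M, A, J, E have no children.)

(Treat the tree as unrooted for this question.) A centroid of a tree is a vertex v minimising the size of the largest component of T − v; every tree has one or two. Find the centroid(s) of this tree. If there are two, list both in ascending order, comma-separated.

L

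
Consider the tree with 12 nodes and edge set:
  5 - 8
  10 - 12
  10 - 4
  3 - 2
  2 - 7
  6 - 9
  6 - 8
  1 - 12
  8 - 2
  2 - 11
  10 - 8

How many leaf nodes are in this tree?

7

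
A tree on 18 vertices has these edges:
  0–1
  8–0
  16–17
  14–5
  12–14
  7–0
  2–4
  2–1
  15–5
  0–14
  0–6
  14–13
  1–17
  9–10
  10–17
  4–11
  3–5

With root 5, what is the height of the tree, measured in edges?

11 sits deepest: 5-14-0-1-2-4-11 — 6 edges from the root.

6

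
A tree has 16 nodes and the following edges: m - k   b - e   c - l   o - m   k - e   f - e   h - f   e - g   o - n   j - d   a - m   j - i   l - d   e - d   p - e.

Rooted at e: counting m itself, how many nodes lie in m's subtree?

Descendants of m (including itself): m, a, o, n. That's 4.

4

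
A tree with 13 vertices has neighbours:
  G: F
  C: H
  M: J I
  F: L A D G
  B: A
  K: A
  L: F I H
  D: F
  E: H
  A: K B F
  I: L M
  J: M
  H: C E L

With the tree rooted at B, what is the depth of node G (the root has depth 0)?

B–A–F–G — 3 edges.

3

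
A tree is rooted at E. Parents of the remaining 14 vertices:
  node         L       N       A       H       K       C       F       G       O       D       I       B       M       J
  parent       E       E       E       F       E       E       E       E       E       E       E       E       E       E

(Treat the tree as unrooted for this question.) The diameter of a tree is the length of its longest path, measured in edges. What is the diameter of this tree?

A longest path is H – F – E – G, with 3 edges.

3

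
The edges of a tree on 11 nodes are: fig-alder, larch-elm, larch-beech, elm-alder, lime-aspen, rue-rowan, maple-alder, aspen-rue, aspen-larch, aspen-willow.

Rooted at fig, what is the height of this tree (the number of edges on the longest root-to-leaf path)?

The longest root-to-leaf path is fig → alder → elm → larch → aspen → rue → rowan (6 edges).

6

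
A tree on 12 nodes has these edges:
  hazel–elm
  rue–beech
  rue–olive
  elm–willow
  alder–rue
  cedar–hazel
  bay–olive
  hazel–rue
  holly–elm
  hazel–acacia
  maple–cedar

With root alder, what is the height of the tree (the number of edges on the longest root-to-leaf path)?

The longest root-to-leaf path is alder → rue → hazel → elm → holly (4 edges).

4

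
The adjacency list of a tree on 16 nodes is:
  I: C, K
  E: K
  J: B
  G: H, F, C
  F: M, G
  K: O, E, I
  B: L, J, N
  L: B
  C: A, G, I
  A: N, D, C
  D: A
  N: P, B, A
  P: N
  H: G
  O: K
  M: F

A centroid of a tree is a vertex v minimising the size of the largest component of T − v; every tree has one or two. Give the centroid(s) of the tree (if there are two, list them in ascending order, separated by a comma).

If C is removed the pieces have sizes 7, 4, 4, all ≤ ⌊16/2⌋ = 8.
No neighbour of C does as well, so C is the unique centroid.

C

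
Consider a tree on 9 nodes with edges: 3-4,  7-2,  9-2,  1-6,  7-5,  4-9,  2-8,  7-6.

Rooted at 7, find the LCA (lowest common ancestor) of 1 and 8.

Ancestors of 1 (toward the root): 1, 6, 7.
Ancestors of 8: 8, 2, 7.
The deepest node appearing in both lists is 7.

7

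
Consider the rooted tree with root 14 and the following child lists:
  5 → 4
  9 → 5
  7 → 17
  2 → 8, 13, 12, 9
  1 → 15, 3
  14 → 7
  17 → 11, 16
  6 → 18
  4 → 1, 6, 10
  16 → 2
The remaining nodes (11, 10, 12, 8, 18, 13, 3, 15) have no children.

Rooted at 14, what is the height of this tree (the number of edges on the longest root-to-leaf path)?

9

A deepest node is 3, reached by 14-7-17-16-2-9-5-4-1-3.
That path has 9 edges, so the height is 9.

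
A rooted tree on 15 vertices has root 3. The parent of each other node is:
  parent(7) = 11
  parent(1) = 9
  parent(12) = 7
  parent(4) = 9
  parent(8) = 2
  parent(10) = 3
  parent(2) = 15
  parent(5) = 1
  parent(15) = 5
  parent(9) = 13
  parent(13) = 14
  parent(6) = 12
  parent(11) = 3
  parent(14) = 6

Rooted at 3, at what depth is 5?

9

Climbing from 5 to the root: 5 – 1 – 9 – 13 – 14 – 6 – 12 – 7 – 11 – 3. That's 9 steps.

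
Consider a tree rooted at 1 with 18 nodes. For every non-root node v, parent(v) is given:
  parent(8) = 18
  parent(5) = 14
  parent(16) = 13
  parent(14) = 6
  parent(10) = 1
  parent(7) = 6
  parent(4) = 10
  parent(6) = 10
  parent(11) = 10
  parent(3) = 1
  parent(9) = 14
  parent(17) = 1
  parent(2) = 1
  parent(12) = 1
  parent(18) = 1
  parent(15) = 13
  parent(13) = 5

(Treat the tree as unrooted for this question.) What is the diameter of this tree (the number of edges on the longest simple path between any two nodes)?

8

BFS from 16 reaches 8 last, at distance 8; BFS from 8 confirms no node is farther.
Path: 16–13–5–14–6–10–1–18–8.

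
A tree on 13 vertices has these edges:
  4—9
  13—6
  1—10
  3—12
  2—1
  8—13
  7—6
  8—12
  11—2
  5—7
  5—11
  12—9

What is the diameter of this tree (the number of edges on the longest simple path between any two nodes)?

11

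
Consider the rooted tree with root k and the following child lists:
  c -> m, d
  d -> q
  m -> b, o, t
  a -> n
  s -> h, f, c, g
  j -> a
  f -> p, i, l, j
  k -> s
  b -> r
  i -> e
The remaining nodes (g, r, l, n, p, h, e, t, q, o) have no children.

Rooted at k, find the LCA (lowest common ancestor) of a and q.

s

a's ancestor chain is a, j, f, s, k and q's is q, d, c, s, k; they first meet at s.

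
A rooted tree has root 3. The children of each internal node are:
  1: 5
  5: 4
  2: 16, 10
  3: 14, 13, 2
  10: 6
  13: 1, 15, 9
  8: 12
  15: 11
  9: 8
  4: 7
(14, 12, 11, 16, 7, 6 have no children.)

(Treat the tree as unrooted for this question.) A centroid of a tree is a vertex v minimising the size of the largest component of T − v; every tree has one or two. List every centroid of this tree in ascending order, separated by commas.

13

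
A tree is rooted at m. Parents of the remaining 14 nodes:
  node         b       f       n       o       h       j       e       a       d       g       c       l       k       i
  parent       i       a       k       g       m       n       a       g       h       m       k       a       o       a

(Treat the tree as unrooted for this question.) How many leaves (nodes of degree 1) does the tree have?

7

The leaves are b, c, d, e, f, j, l.
That is 7 leaves.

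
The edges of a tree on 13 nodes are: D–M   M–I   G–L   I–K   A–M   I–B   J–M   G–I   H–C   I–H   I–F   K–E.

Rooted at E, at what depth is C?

4

Climbing from C to the root: C → H → I → K → E. That's 4 steps.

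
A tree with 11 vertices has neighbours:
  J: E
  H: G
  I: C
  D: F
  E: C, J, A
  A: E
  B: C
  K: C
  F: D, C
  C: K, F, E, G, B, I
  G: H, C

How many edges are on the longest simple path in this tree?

BFS from J reaches H last, at distance 4; BFS from H confirms no node is farther.
Path: J–E–C–G–H.

4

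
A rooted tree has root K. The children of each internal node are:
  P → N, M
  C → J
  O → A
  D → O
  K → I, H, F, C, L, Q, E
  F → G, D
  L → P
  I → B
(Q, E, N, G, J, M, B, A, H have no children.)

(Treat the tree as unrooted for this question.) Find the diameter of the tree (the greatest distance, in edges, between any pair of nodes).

7

A longest path is A - O - D - F - K - L - P - M, with 7 edges.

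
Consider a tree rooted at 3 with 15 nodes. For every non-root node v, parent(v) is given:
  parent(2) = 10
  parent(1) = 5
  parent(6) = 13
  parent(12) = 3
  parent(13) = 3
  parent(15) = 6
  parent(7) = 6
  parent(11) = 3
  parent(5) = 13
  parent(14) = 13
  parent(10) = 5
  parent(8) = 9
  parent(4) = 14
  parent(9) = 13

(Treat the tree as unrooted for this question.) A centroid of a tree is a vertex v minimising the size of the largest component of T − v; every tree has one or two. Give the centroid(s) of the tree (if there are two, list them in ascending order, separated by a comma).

If 13 is removed the pieces have sizes 4, 3, 3, 2, 2, all ≤ ⌊15/2⌋ = 7.
Every other node leaves some component of size > 7, so the centroid is unique.

13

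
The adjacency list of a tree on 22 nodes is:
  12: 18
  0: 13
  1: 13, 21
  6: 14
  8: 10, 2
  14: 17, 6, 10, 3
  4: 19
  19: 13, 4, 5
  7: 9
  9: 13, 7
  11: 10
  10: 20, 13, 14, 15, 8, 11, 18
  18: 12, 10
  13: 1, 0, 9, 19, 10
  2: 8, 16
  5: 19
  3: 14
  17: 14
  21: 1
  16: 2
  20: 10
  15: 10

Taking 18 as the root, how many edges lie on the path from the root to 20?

2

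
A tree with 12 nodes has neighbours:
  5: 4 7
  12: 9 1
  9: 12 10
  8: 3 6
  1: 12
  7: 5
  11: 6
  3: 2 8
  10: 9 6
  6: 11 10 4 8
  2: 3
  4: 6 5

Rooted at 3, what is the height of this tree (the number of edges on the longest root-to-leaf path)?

6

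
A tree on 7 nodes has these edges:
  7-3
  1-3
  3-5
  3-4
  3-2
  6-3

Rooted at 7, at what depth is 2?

2

Path from 7 to 2: 7 – 3 – 2, which has 2 edges.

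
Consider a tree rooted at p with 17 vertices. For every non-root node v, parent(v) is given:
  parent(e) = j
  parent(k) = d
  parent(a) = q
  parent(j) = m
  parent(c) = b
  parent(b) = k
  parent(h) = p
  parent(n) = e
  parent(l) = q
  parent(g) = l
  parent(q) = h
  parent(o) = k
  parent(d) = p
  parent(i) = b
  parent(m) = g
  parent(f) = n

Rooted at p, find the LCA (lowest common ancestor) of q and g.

q

Path q→root: q h p; path g→root: g l q h p.
First common node: q.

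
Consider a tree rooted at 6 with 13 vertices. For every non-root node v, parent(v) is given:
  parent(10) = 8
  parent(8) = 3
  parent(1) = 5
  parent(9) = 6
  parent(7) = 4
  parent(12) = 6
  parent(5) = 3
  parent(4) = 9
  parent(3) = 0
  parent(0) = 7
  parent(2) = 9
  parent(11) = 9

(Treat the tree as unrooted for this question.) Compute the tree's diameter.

A longest path is 12–6–9–4–7–0–3–5–1, with 8 edges.

8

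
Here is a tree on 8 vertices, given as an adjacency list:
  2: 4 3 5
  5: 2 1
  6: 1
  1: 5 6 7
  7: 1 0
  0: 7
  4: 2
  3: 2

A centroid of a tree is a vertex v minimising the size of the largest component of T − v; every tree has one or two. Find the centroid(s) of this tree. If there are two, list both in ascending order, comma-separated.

Delete 5: the remaining components have sizes 4, 3. Max 4 ≤ 4, so 5 is a centroid.
1 is adjacent to 5 and is also a centroid (the largest component after removing it is likewise 4).

1, 5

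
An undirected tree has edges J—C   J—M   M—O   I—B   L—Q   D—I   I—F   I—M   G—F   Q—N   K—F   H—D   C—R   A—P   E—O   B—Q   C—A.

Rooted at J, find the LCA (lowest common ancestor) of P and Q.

P's ancestor chain is P, A, C, J and Q's is Q, B, I, M, J; they first meet at J.

J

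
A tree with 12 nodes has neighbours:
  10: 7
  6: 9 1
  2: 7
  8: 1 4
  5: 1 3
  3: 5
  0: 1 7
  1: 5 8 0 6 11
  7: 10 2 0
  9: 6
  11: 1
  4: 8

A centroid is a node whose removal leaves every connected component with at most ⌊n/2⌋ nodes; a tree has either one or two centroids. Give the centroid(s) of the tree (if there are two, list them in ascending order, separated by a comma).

Delete 1: the remaining components have sizes 4, 2, 2, 2, 1. Max 4 ≤ 6, so 1 is a centroid.
Every other node leaves some component of size > 6, so the centroid is unique.

1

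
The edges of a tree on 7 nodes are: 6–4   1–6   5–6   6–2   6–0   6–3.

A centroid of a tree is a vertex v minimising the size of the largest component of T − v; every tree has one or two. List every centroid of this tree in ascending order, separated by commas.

Removing 6 splits the tree into components of sizes 1, 1, 1, 1, 1, 1; the largest is 1 ≤ ⌊7/2⌋ = 3.
No neighbour of 6 does as well, so 6 is the unique centroid.

6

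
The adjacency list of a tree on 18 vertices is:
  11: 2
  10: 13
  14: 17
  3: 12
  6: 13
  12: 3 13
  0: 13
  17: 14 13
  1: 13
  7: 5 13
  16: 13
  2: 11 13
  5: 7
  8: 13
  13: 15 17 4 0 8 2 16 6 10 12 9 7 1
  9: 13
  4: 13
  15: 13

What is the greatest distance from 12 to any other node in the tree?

The node farthest from 12 is 5 (11, 14 also at distance 3), via 12-13-7-5 — 3 edges.

3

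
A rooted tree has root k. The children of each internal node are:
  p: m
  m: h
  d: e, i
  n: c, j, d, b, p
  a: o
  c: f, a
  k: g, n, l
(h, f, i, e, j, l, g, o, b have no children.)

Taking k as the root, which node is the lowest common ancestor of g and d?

k

Ancestors of g (toward the root): g, k.
Ancestors of d: d, n, k.
The deepest node appearing in both lists is k.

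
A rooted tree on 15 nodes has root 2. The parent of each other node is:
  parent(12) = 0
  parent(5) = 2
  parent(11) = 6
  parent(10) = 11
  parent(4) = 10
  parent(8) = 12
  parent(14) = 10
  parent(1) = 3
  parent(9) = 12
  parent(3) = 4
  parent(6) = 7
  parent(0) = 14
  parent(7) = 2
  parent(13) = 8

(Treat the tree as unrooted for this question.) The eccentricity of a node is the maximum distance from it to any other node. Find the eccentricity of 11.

6

A farthest node from 11 is 13.
The path 11 – 10 – 14 – 0 – 12 – 8 – 13 has 6 edges.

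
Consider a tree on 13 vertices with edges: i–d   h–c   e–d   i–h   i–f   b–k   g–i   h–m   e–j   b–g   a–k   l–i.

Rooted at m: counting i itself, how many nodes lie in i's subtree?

10

Descendants of i (including itself): i, d, g, f, l, e, b, j, k, a. That's 10.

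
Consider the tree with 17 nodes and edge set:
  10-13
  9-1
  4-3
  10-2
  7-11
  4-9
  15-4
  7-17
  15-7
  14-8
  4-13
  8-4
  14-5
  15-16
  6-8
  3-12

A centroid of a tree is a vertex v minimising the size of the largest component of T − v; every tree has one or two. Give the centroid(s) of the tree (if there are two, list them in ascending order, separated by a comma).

4

If 4 is removed the pieces have sizes 5, 4, 3, 2, 2, all ≤ ⌊17/2⌋ = 8.
No neighbour of 4 does as well, so 4 is the unique centroid.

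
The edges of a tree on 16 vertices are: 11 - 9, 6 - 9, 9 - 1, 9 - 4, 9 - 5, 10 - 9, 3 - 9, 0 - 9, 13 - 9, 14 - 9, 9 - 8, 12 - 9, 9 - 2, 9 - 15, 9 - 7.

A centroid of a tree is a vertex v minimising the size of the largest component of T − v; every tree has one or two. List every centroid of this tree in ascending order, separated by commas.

If 9 is removed the pieces have sizes 1, 1, 1, 1, 1, 1, 1, 1, 1, 1, 1, 1, 1, 1, 1, all ≤ ⌊16/2⌋ = 8.
Every other node leaves some component of size > 8, so the centroid is unique.

9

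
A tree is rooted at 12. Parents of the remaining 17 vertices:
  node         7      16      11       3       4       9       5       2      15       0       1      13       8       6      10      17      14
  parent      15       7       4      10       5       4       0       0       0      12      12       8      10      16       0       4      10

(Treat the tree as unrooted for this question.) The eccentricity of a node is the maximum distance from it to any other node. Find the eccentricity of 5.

Distances from 5 peak at 5, attained at 6.
5 – 0 – 15 – 7 – 16 – 6

5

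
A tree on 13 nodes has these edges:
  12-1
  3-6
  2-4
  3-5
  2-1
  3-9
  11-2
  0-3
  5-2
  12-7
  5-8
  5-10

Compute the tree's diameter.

BFS from 7 reaches 6 last, at distance 6; BFS from 6 confirms no node is farther.
Path: 7 - 12 - 1 - 2 - 5 - 3 - 6.

6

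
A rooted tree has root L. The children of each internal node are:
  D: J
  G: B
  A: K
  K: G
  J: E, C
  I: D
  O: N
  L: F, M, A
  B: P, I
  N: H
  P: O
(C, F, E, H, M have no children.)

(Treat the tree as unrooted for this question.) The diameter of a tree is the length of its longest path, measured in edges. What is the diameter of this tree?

9

A longest path is F – L – A – K – G – B – P – O – N – H, with 9 edges.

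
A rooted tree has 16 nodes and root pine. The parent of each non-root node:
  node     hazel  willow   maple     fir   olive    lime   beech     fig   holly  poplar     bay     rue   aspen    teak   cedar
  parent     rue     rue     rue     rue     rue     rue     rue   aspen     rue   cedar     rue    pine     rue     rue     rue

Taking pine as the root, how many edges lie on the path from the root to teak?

2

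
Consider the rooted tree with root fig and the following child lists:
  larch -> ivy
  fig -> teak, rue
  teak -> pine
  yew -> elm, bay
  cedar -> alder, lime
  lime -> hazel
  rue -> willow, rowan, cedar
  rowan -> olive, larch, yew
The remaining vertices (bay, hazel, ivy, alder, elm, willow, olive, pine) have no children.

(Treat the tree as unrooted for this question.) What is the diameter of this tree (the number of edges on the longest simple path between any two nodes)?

Starting from pine, a farthest node is elm at distance 6.
One longest path: pine–teak–fig–rue–rowan–yew–elm.
So the diameter is 6.

6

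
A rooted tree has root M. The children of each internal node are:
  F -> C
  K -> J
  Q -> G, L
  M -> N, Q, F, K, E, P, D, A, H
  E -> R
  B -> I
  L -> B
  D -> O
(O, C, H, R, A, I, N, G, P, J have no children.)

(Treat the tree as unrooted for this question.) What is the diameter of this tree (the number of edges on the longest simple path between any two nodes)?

6

BFS from C reaches I last, at distance 6; BFS from I confirms no node is farther.
Path: C-F-M-Q-L-B-I.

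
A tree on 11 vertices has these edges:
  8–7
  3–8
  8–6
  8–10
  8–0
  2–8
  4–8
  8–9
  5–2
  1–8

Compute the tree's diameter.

3

BFS from 5 reaches 4 last, at distance 3; BFS from 4 confirms no node is farther.
Path: 5–2–8–4.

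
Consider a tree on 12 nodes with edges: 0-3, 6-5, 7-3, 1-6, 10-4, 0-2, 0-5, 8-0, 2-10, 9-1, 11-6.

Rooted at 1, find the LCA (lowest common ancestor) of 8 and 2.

0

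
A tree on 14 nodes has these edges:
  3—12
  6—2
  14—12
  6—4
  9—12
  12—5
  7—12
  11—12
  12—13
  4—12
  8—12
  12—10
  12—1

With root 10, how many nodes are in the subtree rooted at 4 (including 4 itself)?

4's subtree: {4, 6, 2}, size 3.

3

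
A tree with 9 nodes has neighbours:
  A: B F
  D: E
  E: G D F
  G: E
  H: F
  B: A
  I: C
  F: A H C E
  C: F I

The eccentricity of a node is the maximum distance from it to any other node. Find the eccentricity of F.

A farthest node from F is D (G, I, B also at distance 2).
The path F–E–D has 2 edges.

2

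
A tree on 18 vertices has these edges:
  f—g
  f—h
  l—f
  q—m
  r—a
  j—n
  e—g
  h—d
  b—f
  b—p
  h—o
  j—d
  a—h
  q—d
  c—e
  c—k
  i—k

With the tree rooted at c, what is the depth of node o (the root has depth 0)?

5

Path from c to o: c → e → g → f → h → o, which has 5 edges.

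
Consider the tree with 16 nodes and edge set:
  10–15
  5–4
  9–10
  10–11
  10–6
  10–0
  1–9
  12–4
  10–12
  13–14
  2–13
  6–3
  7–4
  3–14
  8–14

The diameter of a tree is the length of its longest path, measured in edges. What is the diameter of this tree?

BFS from 5 reaches 2 last, at distance 8; BFS from 2 confirms no node is farther.
Path: 5–4–12–10–6–3–14–13–2.

8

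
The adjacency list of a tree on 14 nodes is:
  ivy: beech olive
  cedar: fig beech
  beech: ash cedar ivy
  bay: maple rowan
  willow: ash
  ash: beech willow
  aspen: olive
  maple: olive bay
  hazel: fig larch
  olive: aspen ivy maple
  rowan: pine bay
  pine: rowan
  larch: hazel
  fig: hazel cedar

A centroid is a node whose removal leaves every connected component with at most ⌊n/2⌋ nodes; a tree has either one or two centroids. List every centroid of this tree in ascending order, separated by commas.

beech, ivy

Delete beech: the remaining components have sizes 7, 4, 2. Max 7 ≤ 7, so beech is a centroid.
ivy is adjacent to beech and is also a centroid (the largest component after removing it is likewise 7).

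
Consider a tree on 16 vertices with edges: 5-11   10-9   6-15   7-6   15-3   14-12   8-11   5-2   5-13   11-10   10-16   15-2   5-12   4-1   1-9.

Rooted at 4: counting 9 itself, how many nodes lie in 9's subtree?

14

9's subtree: {9, 10, 11, 16, 5, 8, 2, 13, 12, 15, 14, 3, 6, 7}, size 14.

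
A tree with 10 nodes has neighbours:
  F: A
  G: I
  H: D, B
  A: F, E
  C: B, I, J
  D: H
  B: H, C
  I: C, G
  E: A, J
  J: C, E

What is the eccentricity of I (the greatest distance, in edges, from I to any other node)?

5

A farthest node from I is F.
The path I – C – J – E – A – F has 5 edges.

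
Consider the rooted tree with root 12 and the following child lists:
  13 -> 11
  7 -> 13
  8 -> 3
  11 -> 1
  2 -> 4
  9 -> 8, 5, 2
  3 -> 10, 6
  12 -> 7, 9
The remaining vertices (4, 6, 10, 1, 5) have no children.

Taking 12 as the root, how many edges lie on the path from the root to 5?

2

12 – 9 – 5 — 2 edges.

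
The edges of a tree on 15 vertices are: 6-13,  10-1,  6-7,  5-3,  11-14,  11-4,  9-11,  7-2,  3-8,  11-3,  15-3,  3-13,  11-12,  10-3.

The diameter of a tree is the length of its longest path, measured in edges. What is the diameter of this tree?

6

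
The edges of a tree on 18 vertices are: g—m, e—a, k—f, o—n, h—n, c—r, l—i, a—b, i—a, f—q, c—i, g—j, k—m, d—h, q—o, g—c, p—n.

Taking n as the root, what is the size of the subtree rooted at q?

13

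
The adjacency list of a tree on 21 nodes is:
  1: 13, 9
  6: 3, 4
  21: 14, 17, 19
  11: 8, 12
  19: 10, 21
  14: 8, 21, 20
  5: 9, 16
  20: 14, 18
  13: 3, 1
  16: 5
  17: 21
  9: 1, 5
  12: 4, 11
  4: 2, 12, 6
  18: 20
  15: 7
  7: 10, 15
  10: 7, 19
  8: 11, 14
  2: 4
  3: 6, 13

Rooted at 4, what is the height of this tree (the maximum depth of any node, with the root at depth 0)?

9

A deepest node is 15, reached by 4-12-11-8-14-21-19-10-7-15.
That path has 9 edges, so the height is 9.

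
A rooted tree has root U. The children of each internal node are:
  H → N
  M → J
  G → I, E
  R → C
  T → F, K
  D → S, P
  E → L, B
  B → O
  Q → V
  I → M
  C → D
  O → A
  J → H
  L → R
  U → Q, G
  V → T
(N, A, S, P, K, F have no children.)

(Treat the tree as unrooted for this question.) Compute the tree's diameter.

11

Starting from N, a farthest node is S at distance 11.
One longest path: N – H – J – M – I – G – E – L – R – C – D – S.
So the diameter is 11.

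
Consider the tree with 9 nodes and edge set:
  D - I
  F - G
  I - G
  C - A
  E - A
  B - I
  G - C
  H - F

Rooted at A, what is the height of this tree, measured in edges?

A deepest node is B, reached by A–C–G–I–B.
That path has 4 edges, so the height is 4.

4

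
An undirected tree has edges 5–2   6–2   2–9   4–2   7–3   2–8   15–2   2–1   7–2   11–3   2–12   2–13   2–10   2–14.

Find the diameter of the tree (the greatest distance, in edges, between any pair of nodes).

4

BFS from 11 reaches 15 last, at distance 4; BFS from 15 confirms no node is farther.
Path: 11-3-7-2-15.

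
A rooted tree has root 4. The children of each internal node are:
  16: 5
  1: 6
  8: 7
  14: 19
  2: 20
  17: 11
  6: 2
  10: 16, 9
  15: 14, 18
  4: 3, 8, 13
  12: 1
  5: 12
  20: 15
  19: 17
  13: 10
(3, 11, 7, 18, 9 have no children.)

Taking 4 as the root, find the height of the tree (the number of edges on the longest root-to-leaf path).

14

The longest root-to-leaf path is 4-13-10-16-5-12-1-6-2-20-15-14-19-17-11 (14 edges).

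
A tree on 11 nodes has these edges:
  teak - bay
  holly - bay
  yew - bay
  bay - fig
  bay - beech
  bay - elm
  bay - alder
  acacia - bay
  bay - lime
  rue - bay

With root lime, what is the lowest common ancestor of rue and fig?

bay

Ancestors of rue (toward the root): rue, bay, lime.
Ancestors of fig: fig, bay, lime.
The deepest node appearing in both lists is bay.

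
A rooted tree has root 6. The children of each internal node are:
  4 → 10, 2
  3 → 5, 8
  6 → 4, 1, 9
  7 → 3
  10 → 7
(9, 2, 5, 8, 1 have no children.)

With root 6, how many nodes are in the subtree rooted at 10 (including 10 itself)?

5

10's subtree: {10, 7, 3, 8, 5}, size 5.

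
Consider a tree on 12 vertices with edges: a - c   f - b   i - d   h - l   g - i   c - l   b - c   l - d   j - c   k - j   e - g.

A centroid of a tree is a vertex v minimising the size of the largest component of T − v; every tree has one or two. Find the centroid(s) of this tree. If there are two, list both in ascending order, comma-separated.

c, l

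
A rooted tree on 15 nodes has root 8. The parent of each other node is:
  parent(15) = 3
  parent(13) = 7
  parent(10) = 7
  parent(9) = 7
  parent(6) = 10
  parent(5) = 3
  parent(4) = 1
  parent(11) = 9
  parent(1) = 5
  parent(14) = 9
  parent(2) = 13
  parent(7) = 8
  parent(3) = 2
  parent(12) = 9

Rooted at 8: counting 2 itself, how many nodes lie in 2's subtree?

The subtree rooted at 2 contains: 2, 3, 15, 5, 1, 4 — 6 nodes.

6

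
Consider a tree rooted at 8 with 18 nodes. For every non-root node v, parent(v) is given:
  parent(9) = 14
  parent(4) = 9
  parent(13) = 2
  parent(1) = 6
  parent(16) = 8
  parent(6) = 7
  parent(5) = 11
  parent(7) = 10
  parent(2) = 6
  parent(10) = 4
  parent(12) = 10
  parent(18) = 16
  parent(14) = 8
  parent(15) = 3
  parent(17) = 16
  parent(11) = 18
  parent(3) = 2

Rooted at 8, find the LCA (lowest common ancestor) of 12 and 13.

12's ancestor chain is 12, 10, 4, 9, 14, 8 and 13's is 13, 2, 6, 7, 10, 4, 9, 14, 8; they first meet at 10.

10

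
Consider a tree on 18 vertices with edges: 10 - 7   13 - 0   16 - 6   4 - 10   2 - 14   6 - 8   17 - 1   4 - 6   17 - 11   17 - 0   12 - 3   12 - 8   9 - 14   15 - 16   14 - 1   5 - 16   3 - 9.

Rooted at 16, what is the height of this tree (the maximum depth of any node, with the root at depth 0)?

10

A deepest node is 13, reached by 16 – 6 – 8 – 12 – 3 – 9 – 14 – 1 – 17 – 0 – 13.
That path has 10 edges, so the height is 10.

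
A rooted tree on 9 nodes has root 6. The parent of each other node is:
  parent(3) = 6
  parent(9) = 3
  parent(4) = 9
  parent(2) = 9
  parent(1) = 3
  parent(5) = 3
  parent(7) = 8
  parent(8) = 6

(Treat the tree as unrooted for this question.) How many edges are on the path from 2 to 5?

3

2 – 9 – 3 – 5: 3 edges.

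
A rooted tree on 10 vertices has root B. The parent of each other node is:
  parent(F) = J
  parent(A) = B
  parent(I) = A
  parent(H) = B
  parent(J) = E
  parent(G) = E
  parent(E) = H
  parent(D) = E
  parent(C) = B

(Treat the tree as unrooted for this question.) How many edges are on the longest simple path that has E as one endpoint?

4

A farthest node from E is I.
The path E – H – B – A – I has 4 edges.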